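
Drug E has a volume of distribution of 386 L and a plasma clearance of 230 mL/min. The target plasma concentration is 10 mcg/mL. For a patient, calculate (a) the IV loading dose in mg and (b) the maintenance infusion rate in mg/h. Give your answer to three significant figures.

(a) 3860 mg; (b) 138 mg/h

Loading: fill Vd to C_target → 386.0 L × 10 mg/L = 3860 mg
Convert clearance: 230 mL/min × 60 min/h ÷ 1000 mL/L = 13.80 L/h
Maintenance: replace elimination → rate = CL × Css = 13.80 × 10 = 138.0 mg/h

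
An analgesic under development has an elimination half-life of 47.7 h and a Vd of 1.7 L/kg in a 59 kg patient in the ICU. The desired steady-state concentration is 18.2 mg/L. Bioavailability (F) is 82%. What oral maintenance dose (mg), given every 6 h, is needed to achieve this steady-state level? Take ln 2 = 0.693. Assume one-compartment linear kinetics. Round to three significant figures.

Total Vd = 1.7 × 59 = 100.3 L
k = 0.693/47.7 = 0.01453 h⁻¹, so CL = k·Vd = 0.01453 × 100.3 = 1.457 L/h
D = CL × Css × τ / F = 1.457 × 18.2 × 6 / 0.82 = 194.0 mg

194 mg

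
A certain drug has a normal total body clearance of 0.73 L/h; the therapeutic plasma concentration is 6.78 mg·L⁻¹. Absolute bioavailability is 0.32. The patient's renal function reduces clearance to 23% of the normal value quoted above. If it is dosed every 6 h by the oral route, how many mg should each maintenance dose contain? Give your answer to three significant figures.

Patient clearance = 0.23 × 0.7300 = 0.1679 L/h
D = CL × Css × τ / F = 0.1679 × 6.78 × 6 / 0.32 = 21.34 mg

21.3 mg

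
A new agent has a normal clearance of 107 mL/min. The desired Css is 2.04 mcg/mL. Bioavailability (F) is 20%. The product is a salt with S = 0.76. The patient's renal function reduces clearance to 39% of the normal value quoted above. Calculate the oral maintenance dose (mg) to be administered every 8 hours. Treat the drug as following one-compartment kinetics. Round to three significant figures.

269 mg

Convert clearance: 107 mL/min × 60 min/h ÷ 1000 mL/L = 6.420 L/h
Patient clearance = 0.39 × 6.420 = 2.504 L/h
At steady state, dose per interval replaces the amount cleared in that interval: F·S·D/τ = CL·Css.
D = CL × Css × τ / F / S = 2.504 × 2.04 × 8 / 0.2 / 0.76 = 268.9 mg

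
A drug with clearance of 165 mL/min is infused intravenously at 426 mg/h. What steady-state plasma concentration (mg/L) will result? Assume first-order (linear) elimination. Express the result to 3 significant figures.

43.0 mg/L

Convert clearance: 165 mL/min × 60 min/h ÷ 1000 mL/L = 9.900 L/h
Css = rate / CL = 426 / 9.900 = 43.03 mg/L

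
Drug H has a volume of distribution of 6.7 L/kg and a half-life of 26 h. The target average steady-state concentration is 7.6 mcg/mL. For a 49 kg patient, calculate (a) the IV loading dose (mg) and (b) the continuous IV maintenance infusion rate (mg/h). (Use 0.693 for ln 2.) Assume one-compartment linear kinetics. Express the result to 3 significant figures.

Total Vd = 6.7 × 49 = 328.3 L
LD = Vd × C = 328.3 × 7.6 = 2495 mg
CL = 0.693 × Vd / t½ = 0.693 × 328.3 / 26 = 8.750 L/h
Infusion rate = CL × Css = 8.750 × 7.6 = 66.50 mg/h

(a) 2500 mg; (b) 66.5 mg/h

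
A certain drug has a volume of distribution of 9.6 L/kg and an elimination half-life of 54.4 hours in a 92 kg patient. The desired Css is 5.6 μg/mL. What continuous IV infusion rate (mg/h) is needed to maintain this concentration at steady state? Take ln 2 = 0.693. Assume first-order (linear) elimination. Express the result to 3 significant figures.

Vd = 9.6 L/kg × 92 kg = 883.2 L
CL = ln 2 · Vd / t½ = 0.693 × 883.2 / 54.4 = 11.25 L/h
Infusion rate = CL × Css = 11.25 × 5.6 = 63.00 mg/h

63.0 mg/h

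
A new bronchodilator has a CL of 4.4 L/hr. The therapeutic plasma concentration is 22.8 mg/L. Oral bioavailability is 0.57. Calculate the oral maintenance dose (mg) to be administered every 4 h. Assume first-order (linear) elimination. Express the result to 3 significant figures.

704 mg

D = CL × Css × τ / F = 4.400 × 22.8 × 4 / 0.57 = 704.0 mg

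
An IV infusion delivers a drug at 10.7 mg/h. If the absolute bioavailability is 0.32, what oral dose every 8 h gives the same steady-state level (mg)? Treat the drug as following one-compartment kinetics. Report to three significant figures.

268 mg

To maintain the same Css, the systemic dosing rate must be unchanged: F·D/τ = infusion rate.
D = rate × τ / F = 10.7 × 8 / 0.32 = 267.5 mg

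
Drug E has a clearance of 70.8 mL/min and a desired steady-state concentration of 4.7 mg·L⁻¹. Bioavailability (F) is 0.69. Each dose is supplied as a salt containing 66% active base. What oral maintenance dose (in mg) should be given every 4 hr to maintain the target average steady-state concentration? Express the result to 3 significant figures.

CL = 70.8 mL/min × 60/1000 = 4.248 L/h
At steady state, dose per interval replaces the amount cleared in that interval: F·S·D/τ = CL·Css.
D = CL × Css × τ / F / S = 4.248 × 4.7 × 4 / 0.69 / 0.66 = 175.4 mg

175 mg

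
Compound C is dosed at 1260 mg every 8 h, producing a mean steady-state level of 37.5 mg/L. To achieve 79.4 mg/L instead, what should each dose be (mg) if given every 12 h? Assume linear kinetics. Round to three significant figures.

4000 mg

For first-order elimination, Css ∝ F·D/(CL·τ); F and CL are unchanged, so Css ∝ D/τ.
D₂ = D₁ × (Css,target / Css,current) × (τ₂/τ₁) = 1260 × (79.4/37.5) × (12/8) = 4002 mg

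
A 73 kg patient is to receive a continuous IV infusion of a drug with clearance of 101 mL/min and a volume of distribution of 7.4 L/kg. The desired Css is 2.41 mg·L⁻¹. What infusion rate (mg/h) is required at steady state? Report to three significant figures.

CL = 101 mL/min = 101 × 0.06 = 6.060 L/h
R₀ = 6.060 × 2.41 = 14.60 mg/h

14.6 mg/h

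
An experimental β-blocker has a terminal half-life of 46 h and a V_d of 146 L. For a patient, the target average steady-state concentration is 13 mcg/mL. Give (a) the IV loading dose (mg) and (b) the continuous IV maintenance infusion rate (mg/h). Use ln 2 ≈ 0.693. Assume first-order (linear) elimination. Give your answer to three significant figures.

LD = Vd × C = 146.0 × 13 = 1898 mg
CL = 0.693 × Vd / t½ = 0.693 × 146.0 / 46 = 2.200 L/h
Infusion rate = CL × Css = 2.200 × 13 = 28.60 mg/h

(a) 1900 mg; (b) 28.6 mg/h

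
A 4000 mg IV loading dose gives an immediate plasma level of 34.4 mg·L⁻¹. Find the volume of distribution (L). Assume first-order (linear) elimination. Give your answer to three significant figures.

116 L

Immediately after an IV bolus, C₀ = Dose / Vd, so Vd = Dose / C₀.
Vd = 4000 / 34.4 = 116.3 L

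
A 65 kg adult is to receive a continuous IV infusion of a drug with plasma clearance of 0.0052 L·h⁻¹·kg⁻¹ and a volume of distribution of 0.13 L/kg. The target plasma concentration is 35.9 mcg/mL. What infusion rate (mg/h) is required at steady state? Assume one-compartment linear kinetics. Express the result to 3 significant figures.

12.1 mg/h

CL = 0.0052 L·h⁻¹·kg⁻¹ × 65 kg = 0.3380 L/h
Infusion rate = CL · Css = 0.3380 L/h × 35.9 mg/L = 12.13 mg/h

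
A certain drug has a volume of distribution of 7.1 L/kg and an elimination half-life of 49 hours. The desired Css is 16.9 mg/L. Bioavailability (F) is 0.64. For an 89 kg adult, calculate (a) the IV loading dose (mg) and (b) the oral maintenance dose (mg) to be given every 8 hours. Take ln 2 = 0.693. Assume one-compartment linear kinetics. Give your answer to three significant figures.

Vd(total) = 89 kg × 7.1 L/kg = 631.9 L
LD = Vd × C = 631.9 × 16.9 = 10680 mg
CL = 0.693 × Vd / t½ = 0.693 × 631.9 / 49 = 8.937 L/h
D = CL × Css × τ / F = 8.937 × 16.9 × 8 / 0.64 = 1888 mg

(a) 10700 mg; (b) 1890 mg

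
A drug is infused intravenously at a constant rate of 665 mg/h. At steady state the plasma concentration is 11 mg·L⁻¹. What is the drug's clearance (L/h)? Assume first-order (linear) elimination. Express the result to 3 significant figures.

At steady state, infusion rate = CL × Css, so CL = rate / Css.
CL = 665 / 11 = 60.45 L/h

60.5 L/h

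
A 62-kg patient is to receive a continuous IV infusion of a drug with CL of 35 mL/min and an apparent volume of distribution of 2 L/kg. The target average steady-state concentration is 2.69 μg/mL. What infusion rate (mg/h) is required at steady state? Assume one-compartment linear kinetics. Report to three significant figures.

5.65 mg/h

Convert clearance: 35 mL/min × 60 min/h ÷ 1000 mL/L = 2.100 L/h
Maintenance depends on clearance, not Vd — rate in must match rate out.
R₀ = 2.100 × 2.69 = 5.649 mg/h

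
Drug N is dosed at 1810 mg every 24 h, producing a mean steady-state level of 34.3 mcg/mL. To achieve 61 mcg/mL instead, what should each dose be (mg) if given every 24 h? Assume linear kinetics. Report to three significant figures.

3220 mg

With linear kinetics, Css is proportional to dose rate (D/τ) at fixed clearance.
D₂ = D₁ × (Css,target / Css,current) = 1810 × 61/34.3 = 3219 mg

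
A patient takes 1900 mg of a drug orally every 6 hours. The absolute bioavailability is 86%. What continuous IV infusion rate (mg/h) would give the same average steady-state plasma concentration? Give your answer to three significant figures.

272 mg/h

Equivalent systemic input: infusion rate = F·D/τ.
Rate = 0.86 × 1900 / 6 = 272.3 mg/h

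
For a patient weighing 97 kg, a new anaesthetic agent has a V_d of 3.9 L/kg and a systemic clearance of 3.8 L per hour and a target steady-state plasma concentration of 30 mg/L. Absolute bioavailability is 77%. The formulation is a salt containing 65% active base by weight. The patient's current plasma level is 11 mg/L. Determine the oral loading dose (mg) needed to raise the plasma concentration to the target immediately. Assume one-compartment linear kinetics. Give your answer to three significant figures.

14400 mg

Total Vd = 3.9 × 97 = 378.3 L
Concentration deficit ΔC = 30 − 11 = 19.00 mg/L
LD = Vd × ΔC / F / S = 378.3 × 19.00 / 0.77 / 0.65 = 14360 mg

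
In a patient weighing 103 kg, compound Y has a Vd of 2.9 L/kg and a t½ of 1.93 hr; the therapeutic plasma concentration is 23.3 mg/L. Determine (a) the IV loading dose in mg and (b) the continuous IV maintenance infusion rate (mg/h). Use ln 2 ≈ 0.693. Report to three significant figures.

(a) 6960 mg; (b) 2500 mg/h

Vd = 2.9 L/kg × 103 kg = 298.7 L
LD = Vd × C = 298.7 × 23.3 = 6960 mg
CL = 0.693 × Vd / t½ = 0.693 × 298.7 / 1.93 = 107.3 L/h
Infusion rate = CL × Css = 107.3 × 23.3 = 2500 mg/h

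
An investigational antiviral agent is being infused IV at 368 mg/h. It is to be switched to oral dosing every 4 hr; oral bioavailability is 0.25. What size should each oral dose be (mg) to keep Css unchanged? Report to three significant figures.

To maintain the same Css, the systemic dosing rate must be unchanged: F·D/τ = infusion rate.
D = rate × τ / F = 368 × 4 / 0.25 = 5888 mg

5890 mg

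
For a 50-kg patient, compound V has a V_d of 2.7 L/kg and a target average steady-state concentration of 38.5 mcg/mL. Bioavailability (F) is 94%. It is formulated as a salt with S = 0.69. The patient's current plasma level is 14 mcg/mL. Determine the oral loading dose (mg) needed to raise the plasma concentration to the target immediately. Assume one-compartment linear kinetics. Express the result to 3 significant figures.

5100 mg

Vd = 2.7 L/kg × 50 kg = 135.0 L
Concentration deficit ΔC = 38.5 − 14 = 24.50 mg/L
LD = Vd × ΔC / F / S = 135.0 × 24.50 / 0.94 / 0.69 = 5099 mg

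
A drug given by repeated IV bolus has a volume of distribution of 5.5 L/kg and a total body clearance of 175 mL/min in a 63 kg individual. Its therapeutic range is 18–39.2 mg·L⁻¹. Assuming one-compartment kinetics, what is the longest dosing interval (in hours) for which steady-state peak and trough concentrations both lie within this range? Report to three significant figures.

Vd = 5.5 L/kg × 63 kg = 346.5 L
CL = 175 mL/min × 60/1000 = 10.50 L/h
k = CL / Vd = 10.50 / 346.5 = 0.03030 h⁻¹
Between IV bolus doses, concentration decays as C = C₀·e^(−kτ), so C_peak/C_trough = e^(kτ).
τ_max = ln(C_peak/C_trough) / k = ln(39.2/18) / 0.03030 = 0.7783 / 0.03030 = 25.69 h

25.7 h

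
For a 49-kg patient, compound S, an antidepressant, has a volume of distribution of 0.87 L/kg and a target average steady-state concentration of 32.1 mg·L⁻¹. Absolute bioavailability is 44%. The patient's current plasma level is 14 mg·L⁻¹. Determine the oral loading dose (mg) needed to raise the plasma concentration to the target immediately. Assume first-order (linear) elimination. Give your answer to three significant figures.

1750 mg

Vd = 0.87 L/kg × 49 kg = 42.63 L
Concentration deficit ΔC = 32.1 − 14 = 18.10 mg/L
LD = Vd × ΔC / F = 42.63 × 18.10 / 0.44 = 1754 mg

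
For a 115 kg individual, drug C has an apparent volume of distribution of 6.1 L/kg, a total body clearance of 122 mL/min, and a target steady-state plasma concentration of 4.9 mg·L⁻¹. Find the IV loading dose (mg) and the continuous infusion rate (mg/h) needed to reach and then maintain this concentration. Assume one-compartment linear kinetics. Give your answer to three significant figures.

(a) 3440 mg; (b) 35.9 mg/h

Vd = 6.1 L/kg × 115 kg = 701.5 L
Loading dose = Vd × C = 701.5 × 4.9 = 3437 mg
CL = 122 mL/min = 122 × 0.06 = 7.320 L/h
Maintenance infusion rate = CL × Css = 7.320 × 4.9 = 35.87 mg/h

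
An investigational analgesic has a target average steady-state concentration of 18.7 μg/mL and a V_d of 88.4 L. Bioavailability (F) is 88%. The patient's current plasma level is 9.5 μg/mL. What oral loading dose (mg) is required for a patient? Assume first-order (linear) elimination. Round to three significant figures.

The loading dose fills Vd to the target concentration.
Concentration deficit ΔC = 18.7 − 9.5 = 9.200 mg/L
LD = Vd × ΔC / F = 88.40 × 9.200 / 0.88 = 924.2 mg

924 mg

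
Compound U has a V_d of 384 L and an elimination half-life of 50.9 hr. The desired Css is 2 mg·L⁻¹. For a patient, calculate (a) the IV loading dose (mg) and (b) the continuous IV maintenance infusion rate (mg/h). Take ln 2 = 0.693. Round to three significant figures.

(a) 768 mg; (b) 10.5 mg/h

LD = Vd × C = 384.0 × 2 = 768.0 mg
CL = 0.693 × Vd / t½ = 0.693 × 384.0 / 50.9 = 5.228 L/h
Infusion rate = CL × Css = 5.228 × 2 = 10.46 mg/h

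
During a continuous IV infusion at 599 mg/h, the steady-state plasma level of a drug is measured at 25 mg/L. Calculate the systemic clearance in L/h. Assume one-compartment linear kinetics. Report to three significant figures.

24.0 L/h

At steady state, infusion rate = CL × Css, so CL = rate / Css.
CL = 599 / 25 = 23.96 L/h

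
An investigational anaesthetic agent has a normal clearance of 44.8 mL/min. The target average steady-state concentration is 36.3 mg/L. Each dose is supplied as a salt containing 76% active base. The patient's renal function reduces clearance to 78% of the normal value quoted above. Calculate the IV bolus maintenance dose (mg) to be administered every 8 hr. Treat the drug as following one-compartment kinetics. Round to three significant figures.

801 mg

CL = 44.8 mL/min × 60/1000 = 2.688 L/h
Patient clearance = 0.78 × 2.688 = 2.097 L/h
D = CL × Css × τ / S = 2.097 × 36.3 × 8 / 0.76 = 801.3 mg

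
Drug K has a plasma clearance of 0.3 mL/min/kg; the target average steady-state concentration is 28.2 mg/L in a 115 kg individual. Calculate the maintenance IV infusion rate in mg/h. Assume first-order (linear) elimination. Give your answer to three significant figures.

CL = 0.3 mL/min/kg × 115 kg = 34.50 mL/min = 34.50 × 60/1000 = 2.070 L/h
At steady state, infusion rate equals elimination rate: rate in = CL × Css.
Infusion rate = CL · Css = 2.070 L/h × 28.2 mg/L = 58.37 mg/h

58.4 mg/h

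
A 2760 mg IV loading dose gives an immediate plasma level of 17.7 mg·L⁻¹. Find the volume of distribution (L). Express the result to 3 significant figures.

Immediately after an IV bolus, C₀ = Dose / Vd, so Vd = Dose / C₀.
Vd = 2760 / 17.7 = 155.9 L

156 L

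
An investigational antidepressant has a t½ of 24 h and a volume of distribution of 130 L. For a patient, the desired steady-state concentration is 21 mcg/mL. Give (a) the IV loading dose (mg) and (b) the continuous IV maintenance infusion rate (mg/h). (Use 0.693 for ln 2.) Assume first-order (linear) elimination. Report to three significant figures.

(a) 2730 mg; (b) 78.8 mg/h

LD = Vd × C = 130.0 × 21 = 2730 mg
CL = 0.693 × Vd / t½ = 0.693 × 130.0 / 24 = 3.754 L/h
Infusion rate = CL × Css = 3.754 × 21 = 78.83 mg/h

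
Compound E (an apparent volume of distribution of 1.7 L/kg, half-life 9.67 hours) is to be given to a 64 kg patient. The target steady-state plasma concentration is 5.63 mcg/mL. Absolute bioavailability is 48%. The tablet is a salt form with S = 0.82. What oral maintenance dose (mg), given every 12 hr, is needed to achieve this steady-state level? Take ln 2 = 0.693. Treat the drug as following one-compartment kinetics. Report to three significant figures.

Vd(total) = 64 kg × 1.7 L/kg = 108.8 L
CL = 0.693 × Vd / t½ = 0.693 × 108.8 / 9.67 = 7.797 L/h
D = CL × Css × τ / F / S = 7.797 × 5.63 × 12 / 0.48 / 0.82 = 1338 mg

1340 mg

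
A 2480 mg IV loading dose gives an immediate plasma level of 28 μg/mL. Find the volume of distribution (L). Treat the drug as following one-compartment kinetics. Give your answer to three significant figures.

Immediately after an IV bolus, C₀ = Dose / Vd, so Vd = Dose / C₀.
Vd = 2480 / 28 = 88.57 L

88.6 L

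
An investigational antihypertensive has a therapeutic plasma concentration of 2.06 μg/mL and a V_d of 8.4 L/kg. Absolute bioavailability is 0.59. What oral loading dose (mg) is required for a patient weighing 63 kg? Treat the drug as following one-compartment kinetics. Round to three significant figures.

Vd(total) = 63 kg × 8.4 L/kg = 529.2 L
LD = Vd × C / F = 529.2 × 2.060 / 0.59 = 1848 mg

1850 mg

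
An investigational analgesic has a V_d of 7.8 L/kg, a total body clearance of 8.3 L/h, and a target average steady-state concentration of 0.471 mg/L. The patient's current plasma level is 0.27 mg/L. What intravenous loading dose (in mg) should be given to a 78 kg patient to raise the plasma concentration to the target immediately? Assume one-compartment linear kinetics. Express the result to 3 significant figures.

Vd(total) = 78 kg × 7.8 L/kg = 608.4 L
Concentration deficit ΔC = 0.471 − 0.27 = 0.2010 mg/L
LD = Vd × ΔC = 608.4 × 0.2010 = 122.3 mg

122 mg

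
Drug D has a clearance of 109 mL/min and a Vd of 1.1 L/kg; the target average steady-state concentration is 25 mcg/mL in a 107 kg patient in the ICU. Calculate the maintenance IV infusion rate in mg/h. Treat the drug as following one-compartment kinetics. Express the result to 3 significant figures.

Convert clearance: 109 mL/min × 60 min/h ÷ 1000 mL/L = 6.540 L/h
Infusion rate = CL · Css = 6.540 L/h × 25 mg/L = 163.5 mg/h

164 mg/h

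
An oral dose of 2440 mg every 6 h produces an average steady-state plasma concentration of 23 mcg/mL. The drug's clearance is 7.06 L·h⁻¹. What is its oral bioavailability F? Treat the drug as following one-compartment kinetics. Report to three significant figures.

0.399

F·D/τ = CL·Css at steady state → F = CL·Css·τ / D.
F = 7.06 × 23 × 6 / 2440 = 0.399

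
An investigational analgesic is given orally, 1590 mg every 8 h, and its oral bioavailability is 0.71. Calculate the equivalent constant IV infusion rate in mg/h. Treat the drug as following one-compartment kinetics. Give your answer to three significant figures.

Equivalent systemic input: infusion rate = F·D/τ.
Rate = 0.71 × 1590 / 8 = 141.1 mg/h

141 mg/h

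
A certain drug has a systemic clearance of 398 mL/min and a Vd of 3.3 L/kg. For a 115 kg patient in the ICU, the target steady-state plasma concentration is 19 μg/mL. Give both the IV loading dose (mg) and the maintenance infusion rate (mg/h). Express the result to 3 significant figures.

(a) 7210 mg; (b) 454 mg/h

Vd = 3.3 L/kg × 115 kg = 379.5 L
Loading dose = Vd × C = 379.5 × 19 = 7211 mg
Convert clearance: 398 mL/min × 60 min/h ÷ 1000 mL/L = 23.88 L/h
Infusion rate = 23.88 L/h × 19 mg/L = 453.7 mg/h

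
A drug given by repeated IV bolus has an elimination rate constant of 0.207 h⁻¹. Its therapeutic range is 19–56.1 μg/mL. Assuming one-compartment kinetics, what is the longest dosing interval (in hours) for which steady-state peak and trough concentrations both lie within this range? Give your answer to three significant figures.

5.23 h

Between IV bolus doses, concentration decays as C = C₀·e^(−kτ), so C_peak/C_trough = e^(kτ).
τ_max = ln(C_peak/C_trough) / k = ln(56.1/19) / 0.2070 = 1.083 / 0.2070 = 5.232 h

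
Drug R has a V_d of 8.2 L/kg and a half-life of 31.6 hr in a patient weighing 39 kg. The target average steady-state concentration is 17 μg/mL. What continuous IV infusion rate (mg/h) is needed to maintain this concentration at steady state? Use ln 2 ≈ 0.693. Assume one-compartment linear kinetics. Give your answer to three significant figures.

119 mg/h

Total Vd = 8.2 × 39 = 319.8 L
CL = 0.693 × Vd / t½ = 0.693 × 319.8 / 31.6 = 7.013 L/h
Infusion rate = CL × Css = 7.013 × 17 = 119.2 mg/h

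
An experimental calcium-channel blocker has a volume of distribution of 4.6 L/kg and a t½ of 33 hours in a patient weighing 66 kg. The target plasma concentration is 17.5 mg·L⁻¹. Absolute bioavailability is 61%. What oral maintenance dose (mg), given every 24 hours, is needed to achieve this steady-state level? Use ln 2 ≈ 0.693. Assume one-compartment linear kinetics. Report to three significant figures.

Total Vd = 4.6 × 66 = 303.6 L
k = 0.693/33 = 0.02100 h⁻¹, so CL = k·Vd = 0.02100 × 303.6 = 6.376 L/h
D = CL × Css × τ / F = 6.376 × 17.5 × 24 / 0.61 = 4390 mg

4390 mg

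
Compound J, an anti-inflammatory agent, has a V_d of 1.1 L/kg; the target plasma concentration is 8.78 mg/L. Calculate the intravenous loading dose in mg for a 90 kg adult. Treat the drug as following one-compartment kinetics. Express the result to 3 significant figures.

Vd(total) = 90 kg × 1.1 L/kg = 99.00 L
The loading dose fills Vd to the target concentration.
LD = Vd × C = 99.00 × 8.780 = 869.2 mg

869 mg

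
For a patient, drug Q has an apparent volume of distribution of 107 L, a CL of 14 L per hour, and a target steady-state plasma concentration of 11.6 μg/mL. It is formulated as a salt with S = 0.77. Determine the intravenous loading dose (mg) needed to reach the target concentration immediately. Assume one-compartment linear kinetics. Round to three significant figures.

1610 mg

The loading dose fills Vd to the target concentration.
LD = Vd × C / S = 107.0 × 11.60 / 0.77 = 1612 mg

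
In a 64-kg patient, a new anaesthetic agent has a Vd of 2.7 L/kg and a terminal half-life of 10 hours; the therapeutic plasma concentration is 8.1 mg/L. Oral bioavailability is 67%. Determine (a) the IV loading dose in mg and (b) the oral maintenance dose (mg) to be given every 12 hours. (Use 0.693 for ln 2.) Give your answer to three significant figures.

(a) 1400 mg; (b) 1740 mg

Vd = 2.7 L/kg × 64 kg = 172.8 L
LD = Vd × C = 172.8 × 8.1 = 1400 mg
CL = 0.693 × Vd / t½ = 0.693 × 172.8 / 10 = 11.98 L/h
D = CL × Css × τ / F = 11.98 × 8.1 × 12 / 0.67 = 1738 mg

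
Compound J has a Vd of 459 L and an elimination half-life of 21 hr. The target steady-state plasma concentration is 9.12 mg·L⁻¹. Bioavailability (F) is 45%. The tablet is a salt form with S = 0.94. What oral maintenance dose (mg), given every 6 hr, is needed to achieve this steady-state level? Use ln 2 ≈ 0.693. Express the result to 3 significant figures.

1960 mg

CL = 0.693 × Vd / t½ = 0.693 × 459.0 / 21 = 15.15 L/h
D = CL × Css × τ / F / S = 15.15 × 9.12 × 6 / 0.45 / 0.94 = 1960 mg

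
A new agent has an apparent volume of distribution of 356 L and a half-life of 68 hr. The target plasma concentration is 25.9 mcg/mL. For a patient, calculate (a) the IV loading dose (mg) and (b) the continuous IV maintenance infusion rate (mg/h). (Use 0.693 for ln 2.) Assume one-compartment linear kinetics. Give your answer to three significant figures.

LD = Vd × C = 356.0 × 25.9 = 9220 mg
CL = 0.693 × Vd / t½ = 0.693 × 356.0 / 68 = 3.628 L/h
Infusion rate = CL × Css = 3.628 × 25.9 = 93.97 mg/h

(a) 9220 mg; (b) 94.0 mg/h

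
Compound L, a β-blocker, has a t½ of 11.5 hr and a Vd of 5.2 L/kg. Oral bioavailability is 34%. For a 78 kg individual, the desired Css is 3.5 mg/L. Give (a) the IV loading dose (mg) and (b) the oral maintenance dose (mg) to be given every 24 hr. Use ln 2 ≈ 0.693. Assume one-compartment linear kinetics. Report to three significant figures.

(a) 1420 mg; (b) 6040 mg

Total Vd = 5.2 × 78 = 405.6 L
LD = Vd × C = 405.6 × 3.5 = 1420 mg
CL = 0.693 × Vd / t½ = 0.693 × 405.6 / 11.5 = 24.44 L/h
D = CL × Css × τ / F = 24.44 × 3.5 × 24 / 0.34 = 6038 mg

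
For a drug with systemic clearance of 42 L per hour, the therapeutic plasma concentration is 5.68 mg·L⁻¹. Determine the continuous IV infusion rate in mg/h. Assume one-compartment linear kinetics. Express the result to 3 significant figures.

239 mg/h

At steady state, infusion rate equals elimination rate: rate in = CL × Css.
Rate = CL × Css = 42.00 × 5.68 = 238.6 mg/h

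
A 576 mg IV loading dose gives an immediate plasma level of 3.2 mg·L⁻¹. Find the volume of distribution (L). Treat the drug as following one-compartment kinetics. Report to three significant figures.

Immediately after an IV bolus, C₀ = Dose / Vd, so Vd = Dose / C₀.
Vd = 576 / 3.2 = 180.0 L

180 L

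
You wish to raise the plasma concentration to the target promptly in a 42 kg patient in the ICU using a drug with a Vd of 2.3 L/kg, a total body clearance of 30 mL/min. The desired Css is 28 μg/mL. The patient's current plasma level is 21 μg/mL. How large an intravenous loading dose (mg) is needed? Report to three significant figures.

676 mg

Vd = 2.3 L/kg × 42 kg = 96.60 L
Concentration deficit ΔC = 28 − 21 = 7.000 mg/L
LD = Vd × ΔC = 96.60 × 7.000 = 676.2 mg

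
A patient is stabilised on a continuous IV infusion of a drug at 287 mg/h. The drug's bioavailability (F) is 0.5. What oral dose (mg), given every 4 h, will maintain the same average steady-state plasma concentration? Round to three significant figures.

2300 mg

To maintain the same Css, the systemic dosing rate must be unchanged: F·D/τ = infusion rate.
D = rate × τ / F = 287 × 4 / 0.5 = 2296 mg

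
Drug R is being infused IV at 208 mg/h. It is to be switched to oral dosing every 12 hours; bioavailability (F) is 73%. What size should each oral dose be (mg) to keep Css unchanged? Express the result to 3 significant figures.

3420 mg

To maintain the same Css, the systemic dosing rate must be unchanged: F·D/τ = infusion rate.
D = rate × τ / F = 208 × 12 / 0.73 = 3419 mg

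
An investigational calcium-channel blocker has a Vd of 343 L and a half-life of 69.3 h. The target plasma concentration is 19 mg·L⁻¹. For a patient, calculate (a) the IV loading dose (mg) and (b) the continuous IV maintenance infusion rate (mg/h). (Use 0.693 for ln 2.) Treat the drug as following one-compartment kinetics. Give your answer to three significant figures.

(a) 6520 mg; (b) 65.2 mg/h

LD = Vd × C = 343.0 × 19 = 6517 mg
CL = 0.693 × Vd / t½ = 0.693 × 343.0 / 69.3 = 3.430 L/h
Infusion rate = CL × Css = 3.430 × 19 = 65.17 mg/h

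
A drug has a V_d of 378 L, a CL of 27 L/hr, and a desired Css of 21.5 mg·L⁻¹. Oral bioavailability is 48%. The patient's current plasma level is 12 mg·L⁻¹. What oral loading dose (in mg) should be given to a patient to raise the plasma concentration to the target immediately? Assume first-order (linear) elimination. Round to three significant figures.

The loading dose fills Vd to the target concentration; clearance is irrelevant here.
Concentration deficit ΔC = 21.5 − 12 = 9.500 mg/L
LD = Vd × ΔC / F = 378.0 × 9.500 / 0.48 = 7481 mg

7480 mg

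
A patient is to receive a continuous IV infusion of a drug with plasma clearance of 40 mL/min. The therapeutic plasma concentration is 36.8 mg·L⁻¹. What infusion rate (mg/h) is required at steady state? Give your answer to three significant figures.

CL = 40 mL/min = 40 × 0.06 = 2.400 L/h
Rate = CL × Css = 2.400 × 36.8 = 88.32 mg/h

88.3 mg/h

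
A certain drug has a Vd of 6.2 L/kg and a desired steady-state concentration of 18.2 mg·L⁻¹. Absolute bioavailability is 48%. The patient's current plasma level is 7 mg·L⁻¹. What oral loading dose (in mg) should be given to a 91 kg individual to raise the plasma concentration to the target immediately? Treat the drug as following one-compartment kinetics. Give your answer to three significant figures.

13200 mg

Vd = 6.2 L/kg × 91 kg = 564.2 L
Concentration deficit ΔC = 18.2 − 7 = 11.20 mg/L
LD = Vd × ΔC / F = 564.2 × 11.20 / 0.48 = 13160 mg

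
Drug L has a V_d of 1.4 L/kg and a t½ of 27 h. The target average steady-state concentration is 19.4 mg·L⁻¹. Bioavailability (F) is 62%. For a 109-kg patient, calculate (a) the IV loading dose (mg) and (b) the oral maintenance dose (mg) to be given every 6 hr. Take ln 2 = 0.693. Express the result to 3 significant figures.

Vd = 1.4 L/kg × 109 kg = 152.6 L
LD = Vd × C = 152.6 × 19.4 = 2960 mg
CL = 0.693 × Vd / t½ = 0.693 × 152.6 / 27 = 3.917 L/h
D = CL × Css × τ / F = 3.917 × 19.4 × 6 / 0.62 = 735.4 mg

(a) 2960 mg; (b) 735 mg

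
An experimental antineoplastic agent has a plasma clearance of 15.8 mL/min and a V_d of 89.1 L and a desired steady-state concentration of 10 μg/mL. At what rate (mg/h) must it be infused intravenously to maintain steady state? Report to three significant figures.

9.48 mg/h

CL = 15.8 mL/min = 15.8 × 0.06 = 0.9480 L/h
R₀ = 0.9480 × 10 = 9.480 mg/h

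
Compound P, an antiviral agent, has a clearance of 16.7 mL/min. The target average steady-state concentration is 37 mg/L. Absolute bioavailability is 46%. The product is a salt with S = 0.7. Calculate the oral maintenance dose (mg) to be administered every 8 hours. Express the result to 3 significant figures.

Convert clearance: 16.7 mL/min × 60 min/h ÷ 1000 mL/L = 1.002 L/h
At steady state, dose per interval replaces the amount cleared in that interval: F·S·D/τ = CL·Css.
D = CL × Css × τ / F / S = 1.002 × 37 × 8 / 0.46 / 0.7 = 921.1 mg

921 mg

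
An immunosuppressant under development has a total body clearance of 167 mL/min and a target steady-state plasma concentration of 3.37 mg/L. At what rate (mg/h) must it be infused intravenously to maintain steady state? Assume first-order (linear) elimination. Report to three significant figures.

33.8 mg/h

CL = 167 mL/min × 60/1000 = 10.02 L/h
At steady state, infusion rate equals elimination rate: rate in = CL × Css.
Rate = CL × Css = 10.02 × 3.37 = 33.77 mg/h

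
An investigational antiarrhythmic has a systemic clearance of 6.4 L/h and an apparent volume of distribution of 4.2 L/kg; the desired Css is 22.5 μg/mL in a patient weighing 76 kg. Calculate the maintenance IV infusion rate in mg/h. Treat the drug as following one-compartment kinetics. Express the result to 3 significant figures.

R₀ = 6.400 × 22.5 = 144.0 mg/h

144 mg/h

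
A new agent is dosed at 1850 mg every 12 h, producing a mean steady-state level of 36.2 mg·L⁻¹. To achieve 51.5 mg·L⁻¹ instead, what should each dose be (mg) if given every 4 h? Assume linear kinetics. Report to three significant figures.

877 mg

For first-order elimination, Css ∝ F·D/(CL·τ); F and CL are unchanged, so Css ∝ D/τ.
D₂ = D₁ × (Css,target / Css,current) × (τ₂/τ₁) = 1850 × (51.5/36.2) × (4/12) = 877.3 mg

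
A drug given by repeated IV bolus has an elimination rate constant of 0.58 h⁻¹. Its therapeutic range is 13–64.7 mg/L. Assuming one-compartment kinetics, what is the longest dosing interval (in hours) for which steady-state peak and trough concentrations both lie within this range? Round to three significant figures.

Between IV bolus doses, concentration decays as C = C₀·e^(−kτ), so C_peak/C_trough = e^(kτ).
τ_max = ln(C_peak/C_trough) / k = ln(64.7/13) / 0.5800 = 1.605 / 0.5800 = 2.767 h

2.77 h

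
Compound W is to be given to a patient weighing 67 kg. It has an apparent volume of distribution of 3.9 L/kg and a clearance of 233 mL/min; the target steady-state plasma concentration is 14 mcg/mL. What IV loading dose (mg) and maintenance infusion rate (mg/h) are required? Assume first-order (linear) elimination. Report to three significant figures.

Vd(total) = 67 kg × 3.9 L/kg = 261.3 L
LD = Vd · C_target = 261.3 × 14 = 3658 mg
CL = 233 mL/min × 60/1000 = 13.98 L/h
Maintenance infusion rate = CL × Css = 13.98 × 14 = 195.7 mg/h

(a) 3660 mg; (b) 196 mg/h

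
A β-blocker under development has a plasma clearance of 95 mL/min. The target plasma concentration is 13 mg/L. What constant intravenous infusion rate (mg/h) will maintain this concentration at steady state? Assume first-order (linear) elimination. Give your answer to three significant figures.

74.1 mg/h

CL = 95 mL/min × 60/1000 = 5.700 L/h
At steady state, infusion rate equals elimination rate: rate in = CL × Css.
Rate = CL × Css = 5.700 × 13 = 74.10 mg/h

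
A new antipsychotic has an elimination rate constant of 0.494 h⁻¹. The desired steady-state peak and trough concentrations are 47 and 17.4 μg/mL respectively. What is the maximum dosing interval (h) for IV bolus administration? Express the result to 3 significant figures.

2.01 h

Between IV bolus doses, concentration decays as C = C₀·e^(−kτ), so C_peak/C_trough = e^(kτ).
τ_max = ln(C_peak/C_trough) / k = ln(47/17.4) / 0.4940 = 0.9937 / 0.4940 = 2.012 h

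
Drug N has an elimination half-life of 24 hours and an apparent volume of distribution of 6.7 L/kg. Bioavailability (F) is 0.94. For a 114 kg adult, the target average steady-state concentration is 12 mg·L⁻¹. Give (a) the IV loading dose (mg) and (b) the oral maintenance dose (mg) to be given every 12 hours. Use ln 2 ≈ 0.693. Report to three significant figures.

(a) 9170 mg; (b) 3380 mg

Vd(total) = 114 kg × 6.7 L/kg = 763.8 L
LD = Vd × C = 763.8 × 12 = 9166 mg
CL = 0.693 × Vd / t½ = 0.693 × 763.8 / 24 = 22.05 L/h
D = CL × Css × τ / F = 22.05 × 12 × 12 / 0.94 = 3378 mg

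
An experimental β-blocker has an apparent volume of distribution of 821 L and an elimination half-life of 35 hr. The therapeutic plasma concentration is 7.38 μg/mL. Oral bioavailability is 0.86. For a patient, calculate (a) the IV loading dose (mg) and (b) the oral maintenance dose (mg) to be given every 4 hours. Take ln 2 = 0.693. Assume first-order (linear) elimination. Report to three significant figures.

(a) 6060 mg; (b) 558 mg

LD = Vd × C = 821.0 × 7.38 = 6059 mg
CL = 0.693 × Vd / t½ = 0.693 × 821.0 / 35 = 16.26 L/h
D = CL × Css × τ / F = 16.26 × 7.38 × 4 / 0.86 = 558.1 mg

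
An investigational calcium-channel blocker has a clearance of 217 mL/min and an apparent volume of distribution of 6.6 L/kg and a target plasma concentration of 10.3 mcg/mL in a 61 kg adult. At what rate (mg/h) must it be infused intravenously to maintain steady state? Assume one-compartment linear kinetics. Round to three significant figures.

Convert clearance: 217 mL/min × 60 min/h ÷ 1000 mL/L = 13.02 L/h
At steady state, infusion rate equals elimination rate: rate in = CL × Css.
R₀ = 13.02 × 10.3 = 134.1 mg/h

134 mg/h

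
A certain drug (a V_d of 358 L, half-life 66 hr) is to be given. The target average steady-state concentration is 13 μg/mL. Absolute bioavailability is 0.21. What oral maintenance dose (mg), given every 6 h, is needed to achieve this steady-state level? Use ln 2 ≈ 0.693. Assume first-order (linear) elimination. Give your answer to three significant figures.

1400 mg

k = 0.693/66 = 0.01050 h⁻¹, so CL = k·Vd = 0.01050 × 358.0 = 3.759 L/h
D = CL × Css × τ / F = 3.759 × 13 × 6 / 0.21 = 1396 mg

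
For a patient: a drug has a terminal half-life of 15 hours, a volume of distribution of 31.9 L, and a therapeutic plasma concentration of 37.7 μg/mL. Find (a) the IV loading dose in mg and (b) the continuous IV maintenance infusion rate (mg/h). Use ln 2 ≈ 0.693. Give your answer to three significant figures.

(a) 1200 mg; (b) 55.6 mg/h

LD = Vd × C = 31.90 × 37.7 = 1203 mg
CL = 0.693 × Vd / t½ = 0.693 × 31.90 / 15 = 1.474 L/h
Infusion rate = CL × Css = 1.474 × 37.7 = 55.57 mg/h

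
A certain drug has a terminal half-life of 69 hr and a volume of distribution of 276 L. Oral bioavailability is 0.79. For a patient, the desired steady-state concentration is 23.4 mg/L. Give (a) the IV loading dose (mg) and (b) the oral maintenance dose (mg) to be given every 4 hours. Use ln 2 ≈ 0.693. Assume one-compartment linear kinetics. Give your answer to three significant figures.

LD = Vd × C = 276.0 × 23.4 = 6458 mg
CL = 0.693 × Vd / t½ = 0.693 × 276.0 / 69 = 2.772 L/h
D = CL × Css × τ / F = 2.772 × 23.4 × 4 / 0.79 = 328.4 mg

(a) 6460 mg; (b) 328 mg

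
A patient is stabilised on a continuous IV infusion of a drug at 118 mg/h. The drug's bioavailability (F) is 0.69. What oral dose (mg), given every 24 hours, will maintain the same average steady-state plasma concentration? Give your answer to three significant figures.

4100 mg

To maintain the same Css, the systemic dosing rate must be unchanged: F·D/τ = infusion rate.
D = rate × τ / F = 118 × 24 / 0.69 = 4104 mg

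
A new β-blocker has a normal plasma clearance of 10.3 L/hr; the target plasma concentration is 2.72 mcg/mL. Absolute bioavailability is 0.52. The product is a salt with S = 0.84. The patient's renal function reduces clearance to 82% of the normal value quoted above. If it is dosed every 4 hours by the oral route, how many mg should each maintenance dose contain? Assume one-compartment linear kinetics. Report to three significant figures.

210 mg

Patient clearance = 0.82 × 10.30 = 8.446 L/h
D = CL × Css × τ / F / S = 8.446 × 2.72 × 4 / 0.52 / 0.84 = 210.4 mg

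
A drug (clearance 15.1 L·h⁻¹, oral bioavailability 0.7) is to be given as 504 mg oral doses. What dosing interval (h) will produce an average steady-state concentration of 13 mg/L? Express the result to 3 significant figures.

F·D/τ = CL·Css → τ = F·D / (CL·Css).
τ = 0.7 × 504 / (15.1 × 13) = 1.797 h

1.80 h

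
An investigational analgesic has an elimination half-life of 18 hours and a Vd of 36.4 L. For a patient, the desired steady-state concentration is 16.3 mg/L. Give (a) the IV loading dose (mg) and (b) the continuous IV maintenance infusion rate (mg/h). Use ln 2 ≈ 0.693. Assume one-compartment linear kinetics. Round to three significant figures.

(a) 593 mg; (b) 22.8 mg/h

LD = Vd × C = 36.40 × 16.3 = 593.3 mg
CL = 0.693 × Vd / t½ = 0.693 × 36.40 / 18 = 1.401 L/h
Infusion rate = CL × Css = 1.401 × 16.3 = 22.84 mg/h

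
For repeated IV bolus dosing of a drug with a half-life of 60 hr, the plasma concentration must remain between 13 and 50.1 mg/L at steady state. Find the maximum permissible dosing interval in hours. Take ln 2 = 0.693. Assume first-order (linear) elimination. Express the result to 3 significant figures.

k = 0.693 / t½ = 0.693 / 60 = 0.01155 h⁻¹
Between IV bolus doses, concentration decays as C = C₀·e^(−kτ), so C_peak/C_trough = e^(kτ).
τ_max = ln(C_peak/C_trough) / k = ln(50.1/13) / 0.01155 = 1.349 / 0.01155 = 116.8 h

117 h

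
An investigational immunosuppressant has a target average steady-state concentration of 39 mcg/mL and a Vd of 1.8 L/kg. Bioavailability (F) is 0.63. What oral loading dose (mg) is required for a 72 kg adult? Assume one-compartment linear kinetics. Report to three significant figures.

Total Vd = 1.8 × 72 = 129.6 L
LD = Vd × C / F = 129.6 × 39.00 / 0.63 = 8023 mg

8020 mg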